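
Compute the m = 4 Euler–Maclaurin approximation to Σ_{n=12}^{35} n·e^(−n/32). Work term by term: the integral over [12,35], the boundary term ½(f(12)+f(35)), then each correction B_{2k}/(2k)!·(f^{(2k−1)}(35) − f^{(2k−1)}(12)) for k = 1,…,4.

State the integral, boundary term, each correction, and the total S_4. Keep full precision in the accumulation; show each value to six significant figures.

Integral: ∫_12^35 x·e^(−x/32) dx = 249.553.
Boundary: ½(f(12) + f(35)) = ½(8.24747 + 11.7235) = 9.98550.
Running total after boundary: 259.539.
Correction k=1: B_{2}/2! · (f^{(1)}(35) − f^{(1)}(12)) = 1/12 · (-0.0314023 − 0.429556) = -0.0384132.
After k=1: 259.500.
Correction k=2: B_{4}/4! · (f^{(3)}(35) − f^{(3)}(12)) = −1/720 · (0.000623549 − 0.00176185) = 1.58097e-06.
After k=2: 259.500.
Correction k=3: B_{6}/6! · (f^{(5)}(35) − f^{(5)}(12)) = 1/30240 · (1.24782e-06 − 3.03146e-06) = -5.89828e-11.
After k=3: 259.500.
Correction k=4: B_{8}/8! · (f^{(7)}(35) − f^{(7)}(12)) = −1/1209600 · (1.84248e-09 − 4.24058e-09) = 1.98256e-15.

S_4 ≈ 259.500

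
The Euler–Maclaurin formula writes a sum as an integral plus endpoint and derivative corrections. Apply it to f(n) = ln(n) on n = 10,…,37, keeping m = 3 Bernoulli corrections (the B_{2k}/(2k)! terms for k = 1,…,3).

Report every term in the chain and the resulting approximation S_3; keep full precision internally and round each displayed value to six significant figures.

∫_10^37 ln(x) dx evaluates to 83.5781.
Endpoint term: (f(10) + f(37))/2 = (2.30259 + 3.61092)/2 = 2.95675.
So far: 86.5349.
Order-1 term: 1/12 · (0.0270270 − 0.100000) = -0.00608108.
Running total after k=1: 86.5288.
Order-2 term: −1/720 · (3.94843e-05 − 0.00200000) = 2.72294e-06.
Running total after k=2: 86.5288.
Order-3 term: 1/30240 · (3.46101e-07 − 0.000240000) = -7.92506e-09.

S_3 ≈ 86.5288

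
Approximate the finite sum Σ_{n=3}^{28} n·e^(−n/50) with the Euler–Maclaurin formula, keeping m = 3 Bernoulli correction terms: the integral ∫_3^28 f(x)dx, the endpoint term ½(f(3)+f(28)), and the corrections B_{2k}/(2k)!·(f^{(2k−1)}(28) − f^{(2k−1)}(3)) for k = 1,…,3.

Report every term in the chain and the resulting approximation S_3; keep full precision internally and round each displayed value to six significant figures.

Integral: ∫_3^28 x·e^(−x/50) dx = 267.961.
Boundary: ½(f(3) + f(28)) = ½(2.82529 + 15.9939) = 9.40957.
Integral + boundary = 277.370.
Order-1 term: 1/12 · (0.251332 − 0.885259) = -0.0528272.
After k=1: 277.317.
Order-2 term: −1/720 · (0.000557500 − 0.00110752) = 7.63910e-07.
After k=2: 277.317.
Order-3 term: 1/30240 · (4.05787e-07 − 7.44371e-07) = -1.11966e-11.

S_3 ≈ 277.317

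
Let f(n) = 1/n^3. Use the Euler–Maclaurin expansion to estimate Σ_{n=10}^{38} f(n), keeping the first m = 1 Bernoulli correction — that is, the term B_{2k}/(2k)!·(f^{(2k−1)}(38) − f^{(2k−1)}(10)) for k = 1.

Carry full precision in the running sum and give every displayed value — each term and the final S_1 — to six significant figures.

S_1 ≈ 0.00518773

Integral: ∫_10^38 1/x^3 dx = 0.00465374.
Boundary: ½(f(10) + f(38)) = ½(0.00100000 + 1.82242e-05) = 0.000509112.
So far: 0.00516285.
Order-1 term: 1/12 · (-1.43876e-06 − (-0.000300000)) = 2.48801e-05.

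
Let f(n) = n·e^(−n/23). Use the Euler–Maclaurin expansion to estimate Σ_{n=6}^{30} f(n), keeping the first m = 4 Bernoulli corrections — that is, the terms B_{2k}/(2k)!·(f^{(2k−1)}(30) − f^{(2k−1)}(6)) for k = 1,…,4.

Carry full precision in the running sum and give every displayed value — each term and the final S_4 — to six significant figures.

The integral term ∫_6^30 x·e^(−x/23) dx = 183.069.
Boundary: ½(f(6) + f(30)) = ½(4.62229 + 8.14048) = 6.38139.
Running total after boundary: 189.451.
Correction k=1: B_{2}/2! · (f^{(1)}(30) − f^{(1)}(6)) = 1/12 · (-0.0825846 − 0.569412) = -0.0543331.
After k=1: 189.396.
Correction k=2: B_{4}/4! · (f^{(3)}(30) − f^{(3)}(6)) = −1/720 · (0.000869781 − 0.00398899) = 4.33223e-06.
After k=2: 189.396.
Correction k=3: B_{6}/6! · (f^{(5)}(30) − f^{(5)}(6)) = 1/30240 · (3.58351e-06 − 1.30465e-05) = -3.12929e-10.
After k=3: 189.396.
Correction k=4: B_{8}/8! · (f^{(7)}(30) − f^{(7)}(6)) = −1/1209600 · (1.04401e-08 − 3.50706e-08) = 2.03625e-14.

S_4 ≈ 189.396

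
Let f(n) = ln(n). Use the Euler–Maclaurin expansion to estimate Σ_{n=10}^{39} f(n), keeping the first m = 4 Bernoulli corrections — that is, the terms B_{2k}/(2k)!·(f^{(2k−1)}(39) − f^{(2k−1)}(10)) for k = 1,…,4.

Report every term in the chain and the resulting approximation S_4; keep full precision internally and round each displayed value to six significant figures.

S_4 ≈ 93.8299

The integral term ∫_10^39 ln(x) dx = 90.8531.
Endpoint term: (f(10) + f(39))/2 = (2.30259 + 3.66356)/2 = 2.98307.
Integral + boundary = 93.8361.
k=1: B_{2}/(2)! × [f^{(1)}(39) − f^{(1)}(10)] = 1/12 × (0.0256410 − 0.100000) = -0.00619658.
Partial sum through k=1: 93.8299.
k=2: B_{4}/(4)! × [f^{(3)}(39) − f^{(3)}(10)] = −1/720 × (3.37160e-05 − 0.00200000) = 2.73095e-06.
Partial sum through k=2: 93.8299.
k=3: B_{6}/(6)! × [f^{(5)}(39) − f^{(5)}(10)] = 1/30240 × (2.66004e-07 − 0.000240000) = -7.92771e-09.
Partial sum through k=3: 93.8299.
k=4: B_{8}/(8)! × [f^{(7)}(39) − f^{(7)}(10)] = −1/1209600 × (5.24663e-09 − 7.20000e-05) = 5.95195e-11.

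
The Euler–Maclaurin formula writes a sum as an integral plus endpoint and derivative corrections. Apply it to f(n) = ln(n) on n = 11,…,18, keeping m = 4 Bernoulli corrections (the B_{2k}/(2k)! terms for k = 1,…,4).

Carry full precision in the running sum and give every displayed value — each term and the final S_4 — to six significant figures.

S_4 ≈ 21.2910

∫_11^18 ln(x) dx evaluates to 18.6498.
Endpoint term: (f(11) + f(18))/2 = (2.39790 + 2.89037)/2 = 2.64413.
Integral + boundary = 21.2940.
Correction k=1: B_{2}/2! · (f^{(1)}(18) − f^{(1)}(11)) = 1/12 · (0.0555556 − 0.0909091) = -0.00294613.
Partial sum through k=1: 21.2910.
Correction k=2: B_{4}/4! · (f^{(3)}(18) − f^{(3)}(11)) = −1/720 · (0.000342936 − 0.00150263) = 1.61069e-06.
Partial sum through k=2: 21.2910.
Correction k=3: B_{6}/6! · (f^{(5)}(18) − f^{(5)}(11)) = 1/30240 · (1.27013e-05 − 0.000149021) = -4.50793e-09.
Partial sum through k=3: 21.2910.
Correction k=4: B_{8}/8! · (f^{(7)}(18) − f^{(7)}(11)) = −1/1209600 · (1.17605e-06 − 3.69474e-05) = 2.95729e-11.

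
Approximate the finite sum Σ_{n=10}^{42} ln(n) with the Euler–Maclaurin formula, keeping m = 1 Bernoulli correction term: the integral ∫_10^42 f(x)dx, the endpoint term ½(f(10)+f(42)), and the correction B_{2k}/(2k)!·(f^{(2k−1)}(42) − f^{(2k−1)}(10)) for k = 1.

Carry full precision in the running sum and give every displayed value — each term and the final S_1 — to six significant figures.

S_1 ≈ 104.970

The integral term ∫_10^42 ln(x) dx = 101.956.
½[f(10) + f(42)] = ½[2.30259 + 3.73767] = 3.02013.
Running total after boundary: 104.976.
Correction k=1: B_{2}/2! · (f^{(1)}(42) − f^{(1)}(10)) = 1/12 · (0.0238095 − 0.100000) = -0.00634921.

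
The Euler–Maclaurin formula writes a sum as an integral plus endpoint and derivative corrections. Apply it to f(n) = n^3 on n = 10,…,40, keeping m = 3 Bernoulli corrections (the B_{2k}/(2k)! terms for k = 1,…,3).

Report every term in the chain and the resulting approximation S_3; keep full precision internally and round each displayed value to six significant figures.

The integral term ∫_10^40 x^3 dx = 637500.
Endpoint term: (f(10) + f(40))/2 = (1000.00 + 64000.0)/2 = 32500.0.
Integral + boundary = 670000.
Correction k=1: B_{2}/2! · (f^{(1)}(40) − f^{(1)}(10)) = 1/12 · (4800.00 − 300.000) = 375.000.
Partial sum through k=1: 670375.
Correction k=2: B_{4}/4! · (f^{(3)}(40) − f^{(3)}(10)) = −1/720 · (6.00000 − 6.00000) = 0.00000.
Partial sum through k=2: 670375.
Correction k=3: B_{6}/6! · (f^{(5)}(40) − f^{(5)}(10)) = 1/30240 · (0.00000 − 0.00000) = 0.00000.

S_3 ≈ 670375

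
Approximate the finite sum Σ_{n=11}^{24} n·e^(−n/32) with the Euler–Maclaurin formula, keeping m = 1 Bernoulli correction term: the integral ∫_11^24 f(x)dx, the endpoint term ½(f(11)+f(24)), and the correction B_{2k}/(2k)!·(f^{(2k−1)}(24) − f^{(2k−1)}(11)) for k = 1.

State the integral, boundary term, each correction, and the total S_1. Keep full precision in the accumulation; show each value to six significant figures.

S_1 ≈ 138.789

∫_11^24 x·e^(−x/32) dx evaluates to 129.249.
Endpoint term: (f(11) + f(24))/2 = (7.80017 + 11.3368)/2 = 9.56848.
Running total after boundary: 138.818.
k=1: B_{2}/(2)! × [f^{(1)}(24) − f^{(1)}(11)] = 1/12 × (0.118092 − 0.465351) = -0.0289383.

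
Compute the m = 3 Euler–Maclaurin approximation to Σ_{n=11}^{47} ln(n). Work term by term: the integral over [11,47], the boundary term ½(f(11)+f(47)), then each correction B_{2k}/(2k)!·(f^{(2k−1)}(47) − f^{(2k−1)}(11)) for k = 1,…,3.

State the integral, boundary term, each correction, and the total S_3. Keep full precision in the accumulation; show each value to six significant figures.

The integral term ∫_11^47 ln(x) dx = 118.580.
Boundary: ½(f(11) + f(47)) = ½(2.39790 + 3.85015) = 3.12402.
Running total after boundary: 121.704.
k=1: B_{2}/(2)! × [f^{(1)}(47) − f^{(1)}(11)] = 1/12 × (0.0212766 − 0.0909091) = -0.00580271.
After k=1: 121.698.
k=2: B_{4}/(4)! × [f^{(3)}(47) − f^{(3)}(11)] = −1/720 × (1.92636e-05 − 0.00150263) = 2.06023e-06.
After k=2: 121.698.
k=3: B_{6}/(6)! × [f^{(5)}(47) − f^{(5)}(11)] = 1/30240 × (1.04646e-07 − 0.000149021) = -4.92449e-09.

S_3 ≈ 121.698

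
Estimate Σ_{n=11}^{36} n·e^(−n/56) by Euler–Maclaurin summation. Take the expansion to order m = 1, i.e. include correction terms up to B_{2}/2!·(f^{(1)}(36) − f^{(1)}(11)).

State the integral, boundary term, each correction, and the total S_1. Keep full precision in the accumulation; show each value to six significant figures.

Integral: ∫_11^36 x·e^(−x/56) dx = 374.008.
Endpoint term: (f(11) + f(36))/2 = (9.03826 + 18.9284)/2 = 13.9833.
Integral + boundary = 387.992.
Order-1 term: 1/12 · (0.187781 − 0.660263) = -0.0393734.

S_1 ≈ 387.952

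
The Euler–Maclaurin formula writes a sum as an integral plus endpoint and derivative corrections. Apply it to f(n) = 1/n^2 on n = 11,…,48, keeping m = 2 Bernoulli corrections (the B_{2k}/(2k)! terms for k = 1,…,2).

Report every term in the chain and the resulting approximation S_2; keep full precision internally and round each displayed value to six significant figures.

The integral term ∫_11^48 1/x^2 dx = 0.0700758.
Boundary: ½(f(11) + f(48)) = ½(0.00826446 + 0.000434028) = 0.00434925.
So far: 0.0744250.
k=1: B_{2}/(2)! × [f^{(1)}(48) − f^{(1)}(11)] = 1/12 × (-1.80845e-05 − (-0.00150263)) = 0.000123712.
Running total after k=1: 0.0745487.
k=2: B_{4}/(4)! × [f^{(3)}(48) − f^{(3)}(11)] = −1/720 × (-9.41901e-08 − (-0.000149021)) = -2.06843e-07.

S_2 ≈ 0.0745485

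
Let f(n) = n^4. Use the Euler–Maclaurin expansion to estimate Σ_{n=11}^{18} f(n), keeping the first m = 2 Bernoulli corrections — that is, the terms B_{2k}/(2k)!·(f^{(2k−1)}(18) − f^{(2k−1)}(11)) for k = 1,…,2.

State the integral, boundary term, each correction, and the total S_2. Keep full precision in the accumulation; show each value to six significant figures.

Integral: ∫_11^18 x^4 dx = 345703.
Boundary: ½(f(11) + f(18)) = ½(14641.0 + 104976) = 59808.5.
Integral + boundary = 405512.
Correction k=1: B_{2}/2! · (f^{(1)}(18) − f^{(1)}(11)) = 1/12 · (23328.0 − 5324.00) = 1500.33.
Running total after k=1: 407012.
Correction k=2: B_{4}/4! · (f^{(3)}(18) − f^{(3)}(11)) = −1/720 · (432.000 − 264.000) = -0.233333.

S_2 ≈ 407012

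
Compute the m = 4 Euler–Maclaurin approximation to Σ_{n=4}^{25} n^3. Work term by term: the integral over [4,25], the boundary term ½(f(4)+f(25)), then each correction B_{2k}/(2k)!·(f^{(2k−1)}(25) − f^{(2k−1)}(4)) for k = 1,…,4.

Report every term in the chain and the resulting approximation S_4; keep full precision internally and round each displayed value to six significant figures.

S_4 ≈ 105589

∫_4^25 x^3 dx evaluates to 97592.2.
Boundary: ½(f(4) + f(25)) = ½(64.0000 + 15625.0) = 7844.50.
Running total after boundary: 105437.
Order-1 term: 1/12 · (1875.00 − 48.0000) = 152.250.
After k=1: 105589.
Order-2 term: −1/720 · (6.00000 − 6.00000) = 0.00000.
After k=2: 105589.
Order-3 term: 1/30240 · (0.00000 − 0.00000) = 0.00000.
After k=3: 105589.
Order-4 term: −1/1209600 · (0.00000 − 0.00000) = 0.00000.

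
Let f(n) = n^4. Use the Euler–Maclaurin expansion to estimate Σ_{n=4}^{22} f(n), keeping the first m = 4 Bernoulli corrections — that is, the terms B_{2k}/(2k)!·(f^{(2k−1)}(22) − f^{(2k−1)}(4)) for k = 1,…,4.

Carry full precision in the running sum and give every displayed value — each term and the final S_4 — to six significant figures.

∫_4^22 x^4 dx evaluates to 1.03052e+06.
½[f(4) + f(22)] = ½[256.000 + 234256] = 117256.
Running total after boundary: 1.14778e+06.
Order-1 term: 1/12 · (42592.0 − 256.000) = 3528.00.
After k=1: 1.15131e+06.
Order-2 term: −1/720 · (528.000 − 96.0000) = -0.600000.
After k=2: 1.15130e+06.
Order-3 term: 1/30240 · (0.00000 − 0.00000) = 0.00000.
After k=3: 1.15130e+06.
Order-4 term: −1/1209600 · (0.00000 − 0.00000) = 0.00000.

S_4 ≈ 1.15130e+06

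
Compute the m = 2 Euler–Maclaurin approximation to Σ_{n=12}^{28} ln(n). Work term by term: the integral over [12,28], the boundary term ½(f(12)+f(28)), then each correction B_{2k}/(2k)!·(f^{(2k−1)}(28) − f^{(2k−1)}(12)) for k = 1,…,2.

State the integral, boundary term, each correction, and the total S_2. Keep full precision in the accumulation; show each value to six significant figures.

S_2 ≈ 50.3874

The integral term ∫_12^28 ln(x) dx = 47.4828.
Endpoint term: (f(12) + f(28))/2 = (2.48491 + 3.33220)/2 = 2.90856.
So far: 50.3914.
Correction k=1: B_{2}/2! · (f^{(1)}(28) − f^{(1)}(12)) = 1/12 · (0.0357143 − 0.0833333) = -0.00396825.
After k=1: 50.3874.
Correction k=2: B_{4}/4! · (f^{(3)}(28) − f^{(3)}(12)) = −1/720 · (9.11079e-05 − 0.00115741) = 1.48097e-06.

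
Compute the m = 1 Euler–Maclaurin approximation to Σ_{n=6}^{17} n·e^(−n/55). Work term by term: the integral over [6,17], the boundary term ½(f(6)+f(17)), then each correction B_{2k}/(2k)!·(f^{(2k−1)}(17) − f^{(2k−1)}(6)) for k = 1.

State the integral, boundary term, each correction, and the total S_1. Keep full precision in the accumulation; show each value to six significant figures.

∫_6^17 x·e^(−x/55) dx evaluates to 101.166.
Endpoint term: (f(6) + f(17))/2 = (5.37989 + 12.4799)/2 = 8.92992.
Running total after boundary: 110.095.
Correction k=1: B_{2}/2! · (f^{(1)}(17) − f^{(1)}(6)) = 1/12 · (0.507206 − 0.798833) = -0.0243022.

S_1 ≈ 110.071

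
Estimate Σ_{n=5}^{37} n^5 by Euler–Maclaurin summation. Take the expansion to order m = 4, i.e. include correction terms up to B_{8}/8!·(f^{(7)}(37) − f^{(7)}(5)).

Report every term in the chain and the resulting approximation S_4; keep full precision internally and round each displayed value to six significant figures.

S_4 ≈ 4.63073e+08

∫_5^37 x^5 dx evaluates to 4.27618e+08.
Boundary: ½(f(5) + f(37)) = ½(3125.00 + 6.93440e+07) = 3.46735e+07.
So far: 4.62292e+08.
Correction k=1: B_{2}/2! · (f^{(1)}(37) − f^{(1)}(5)) = 1/12 · (9.37080e+06 − 3125.00) = 780640.
Partial sum through k=1: 4.63073e+08.
Correction k=2: B_{4}/4! · (f^{(3)}(37) − f^{(3)}(5)) = −1/720 · (82140.0 − 1500.00) = -112.000.
Partial sum through k=2: 4.63073e+08.
Correction k=3: B_{6}/6! · (f^{(5)}(37) − f^{(5)}(5)) = 1/30240 · (120.000 − 120.000) = 0.00000.
Partial sum through k=3: 4.63073e+08.
Correction k=4: B_{8}/8! · (f^{(7)}(37) − f^{(7)}(5)) = −1/1209600 · (0.00000 − 0.00000) = 0.00000.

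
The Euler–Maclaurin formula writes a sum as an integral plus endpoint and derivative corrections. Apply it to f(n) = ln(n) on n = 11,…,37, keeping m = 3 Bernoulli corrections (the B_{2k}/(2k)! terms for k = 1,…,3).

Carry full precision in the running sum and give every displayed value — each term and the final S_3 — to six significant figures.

The integral term ∫_11^37 ln(x) dx = 81.2271.
Boundary: ½(f(11) + f(37)) = ½(2.39790 + 3.61092) = 3.00441.
So far: 84.2315.
k=1: B_{2}/(2)! × [f^{(1)}(37) − f^{(1)}(11)] = 1/12 × (0.0270270 − 0.0909091) = -0.00532351.
After k=1: 84.2262.
k=2: B_{4}/(4)! × [f^{(3)}(37) − f^{(3)}(11)] = −1/720 × (3.94843e-05 − 0.00150263) = 2.03215e-06.
After k=2: 84.2262.
k=3: B_{6}/(6)! × [f^{(5)}(37) − f^{(5)}(11)] = 1/30240 × (3.46101e-07 − 0.000149021) = -4.91650e-09.

S_3 ≈ 84.2262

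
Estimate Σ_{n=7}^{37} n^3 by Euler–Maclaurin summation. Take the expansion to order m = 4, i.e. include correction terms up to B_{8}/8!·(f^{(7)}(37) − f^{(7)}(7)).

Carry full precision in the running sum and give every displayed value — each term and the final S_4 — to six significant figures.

The integral term ∫_7^37 x^3 dx = 467940.
Boundary: ½(f(7) + f(37)) = ½(343.000 + 50653.0) = 25498.0.
Integral + boundary = 493438.
Correction k=1: B_{2}/2! · (f^{(1)}(37) − f^{(1)}(7)) = 1/12 · (4107.00 − 147.000) = 330.000.
Partial sum through k=1: 493768.
Correction k=2: B_{4}/4! · (f^{(3)}(37) − f^{(3)}(7)) = −1/720 · (6.00000 − 6.00000) = 0.00000.
Partial sum through k=2: 493768.
Correction k=3: B_{6}/6! · (f^{(5)}(37) − f^{(5)}(7)) = 1/30240 · (0.00000 − 0.00000) = 0.00000.
Partial sum through k=3: 493768.
Correction k=4: B_{8}/8! · (f^{(7)}(37) − f^{(7)}(7)) = −1/1209600 · (0.00000 − 0.00000) = 0.00000.

S_4 ≈ 493768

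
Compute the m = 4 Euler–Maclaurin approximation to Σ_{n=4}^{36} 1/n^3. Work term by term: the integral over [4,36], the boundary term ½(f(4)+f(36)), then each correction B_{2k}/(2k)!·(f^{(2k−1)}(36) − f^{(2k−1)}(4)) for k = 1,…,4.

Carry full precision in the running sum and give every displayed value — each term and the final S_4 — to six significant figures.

S_4 ≈ 0.0396446

The integral term ∫_4^36 1/x^3 dx = 0.0308642.
Endpoint term: (f(4) + f(36))/2 = (0.0156250 + 2.14335e-05)/2 = 0.00782322.
Integral + boundary = 0.0386874.
Correction k=1: B_{2}/2! · (f^{(1)}(36) − f^{(1)}(4)) = 1/12 · (-1.78612e-06 − (-0.0117188)) = 0.000976414.
Partial sum through k=1: 0.0396638.
Correction k=2: B_{4}/4! · (f^{(3)}(36) − f^{(3)}(4)) = −1/720 · (-2.75636e-08 − (-0.0146484)) = -2.03450e-05.
Partial sum through k=2: 0.0396435.
Correction k=3: B_{6}/6! · (f^{(5)}(36) − f^{(5)}(4)) = 1/30240 · (-8.93265e-10 − (-0.0384521)) = 1.27157e-06.
Partial sum through k=3: 0.0396448.
Correction k=4: B_{8}/8! · (f^{(7)}(36) − f^{(7)}(4)) = −1/1209600 · (-4.96259e-11 − (-0.173035)) = -1.43051e-07.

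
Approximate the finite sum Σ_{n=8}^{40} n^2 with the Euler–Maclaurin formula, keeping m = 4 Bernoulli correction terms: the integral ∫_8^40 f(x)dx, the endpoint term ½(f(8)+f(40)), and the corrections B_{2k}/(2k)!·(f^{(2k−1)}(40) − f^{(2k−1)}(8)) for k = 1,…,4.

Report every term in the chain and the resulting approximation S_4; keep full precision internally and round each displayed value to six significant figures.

S_4 ≈ 22000.0

Integral: ∫_8^40 x^2 dx = 21162.7.
Endpoint term: (f(8) + f(40))/2 = (64.0000 + 1600.00)/2 = 832.000.
So far: 21994.7.
Order-1 term: 1/12 · (80.0000 − 16.0000) = 5.33333.
Partial sum through k=1: 22000.0.
Order-2 term: −1/720 · (0.00000 − 0.00000) = 0.00000.
Partial sum through k=2: 22000.0.
Order-3 term: 1/30240 · (0.00000 − 0.00000) = 0.00000.
Partial sum through k=3: 22000.0.
Order-4 term: −1/1209600 · (0.00000 − 0.00000) = 0.00000.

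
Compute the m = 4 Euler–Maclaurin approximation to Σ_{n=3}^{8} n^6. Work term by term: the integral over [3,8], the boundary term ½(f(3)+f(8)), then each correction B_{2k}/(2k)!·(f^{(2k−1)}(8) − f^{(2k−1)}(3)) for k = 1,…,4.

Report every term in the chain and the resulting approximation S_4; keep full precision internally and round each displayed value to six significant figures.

The integral term ∫_3^8 x^6 dx = 299281.
Boundary: ½(f(3) + f(8)) = ½(729.000 + 262144) = 131436.
Running total after boundary: 430717.
Order-1 term: 1/12 · (196608 − 1458.00) = 16262.5.
Partial sum through k=1: 446980.
Order-2 term: −1/720 · (61440.0 − 3240.00) = -80.8333.
Partial sum through k=2: 446899.
Order-3 term: 1/30240 · (5760.00 − 2160.00) = 0.119048.
Partial sum through k=3: 446899.
Order-4 term: −1/1209600 · (0.00000 − 0.00000) = 0.00000.

S_4 ≈ 446899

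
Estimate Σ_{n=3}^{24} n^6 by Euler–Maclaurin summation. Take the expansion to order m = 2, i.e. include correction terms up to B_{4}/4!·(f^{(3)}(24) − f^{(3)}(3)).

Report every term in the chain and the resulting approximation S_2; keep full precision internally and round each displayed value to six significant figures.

The integral term ∫_3^24 x^6 dx = 6.55210e+08.
Endpoint term: (f(3) + f(24))/2 = (729.000 + 1.91103e+08)/2 = 9.55519e+07.
So far: 7.50762e+08.
Order-1 term: 1/12 · (4.77757e+07 − 1458.00) = 3.98119e+06.
Running total after k=1: 7.54743e+08.
Order-2 term: −1/720 · (1.65888e+06 − 3240.00) = -2299.50.

S_2 ≈ 7.54741e+08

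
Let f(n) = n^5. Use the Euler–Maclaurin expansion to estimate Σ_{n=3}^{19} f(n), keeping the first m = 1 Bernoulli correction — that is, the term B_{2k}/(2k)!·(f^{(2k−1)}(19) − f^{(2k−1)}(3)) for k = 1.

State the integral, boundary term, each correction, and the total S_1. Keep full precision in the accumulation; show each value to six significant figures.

S_1 ≈ 9.13330e+06

The integral term ∫_3^19 x^5 dx = 7.84086e+06.
Boundary: ½(f(3) + f(19)) = ½(243.000 + 2.47610e+06) = 1.23817e+06.
So far: 9.07903e+06.
Correction k=1: B_{2}/2! · (f^{(1)}(19) − f^{(1)}(3)) = 1/12 · (651605 − 405.000) = 54266.7.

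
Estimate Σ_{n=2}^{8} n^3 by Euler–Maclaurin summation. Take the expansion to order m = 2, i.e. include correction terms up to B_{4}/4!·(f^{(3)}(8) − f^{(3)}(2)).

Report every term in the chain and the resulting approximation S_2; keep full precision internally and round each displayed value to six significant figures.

Integral: ∫_2^8 x^3 dx = 1020.00.
Boundary: ½(f(2) + f(8)) = ½(8.00000 + 512.000) = 260.000.
So far: 1280.00.
Correction k=1: B_{2}/2! · (f^{(1)}(8) − f^{(1)}(2)) = 1/12 · (192.000 − 12.0000) = 15.0000.
Running total after k=1: 1295.00.
Correction k=2: B_{4}/4! · (f^{(3)}(8) − f^{(3)}(2)) = −1/720 · (6.00000 − 6.00000) = 0.00000.

S_2 ≈ 1295.00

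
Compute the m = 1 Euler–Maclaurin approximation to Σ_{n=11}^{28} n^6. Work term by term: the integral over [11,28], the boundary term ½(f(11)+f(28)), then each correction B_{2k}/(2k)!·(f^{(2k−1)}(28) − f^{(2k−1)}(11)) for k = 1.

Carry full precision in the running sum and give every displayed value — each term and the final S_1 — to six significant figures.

S_1 ≈ 2.17513e+09

∫_11^28 x^6 dx evaluates to 1.92478e+09.
Endpoint term: (f(11) + f(28))/2 = (1.77156e+06 + 4.81890e+08)/2 = 2.41831e+08.
Integral + boundary = 2.16661e+09.
k=1: B_{2}/(2)! × [f^{(1)}(28) − f^{(1)}(11)] = 1/12 × (1.03262e+08 − 966306) = 8.52466e+06.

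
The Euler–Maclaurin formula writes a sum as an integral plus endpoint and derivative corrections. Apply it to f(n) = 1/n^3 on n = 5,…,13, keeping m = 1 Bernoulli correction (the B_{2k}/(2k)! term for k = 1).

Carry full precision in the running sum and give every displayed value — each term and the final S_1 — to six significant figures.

Integral: ∫_5^13 1/x^3 dx = 0.0170414.
Boundary: ½(f(5) + f(13)) = ½(0.00800000 + 0.000455166) = 0.00422758.
Integral + boundary = 0.0212690.
k=1: B_{2}/(2)! × [f^{(1)}(13) − f^{(1)}(5)] = 1/12 × (-0.000105038 − (-0.00480000)) = 0.000391247.

S_1 ≈ 0.0216602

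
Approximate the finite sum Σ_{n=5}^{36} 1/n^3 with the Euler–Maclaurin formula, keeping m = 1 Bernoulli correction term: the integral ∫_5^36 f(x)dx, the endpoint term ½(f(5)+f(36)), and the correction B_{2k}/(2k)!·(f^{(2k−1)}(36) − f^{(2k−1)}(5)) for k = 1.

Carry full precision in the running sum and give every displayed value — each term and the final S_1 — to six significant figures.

S_1 ≈ 0.0240248

The integral term ∫_5^36 1/x^3 dx = 0.0196142.
Boundary: ½(f(5) + f(36)) = ½(0.00800000 + 2.14335e-05) = 0.00401072.
Running total after boundary: 0.0236249.
Order-1 term: 1/12 · (-1.78612e-06 − (-0.00480000)) = 0.000399851.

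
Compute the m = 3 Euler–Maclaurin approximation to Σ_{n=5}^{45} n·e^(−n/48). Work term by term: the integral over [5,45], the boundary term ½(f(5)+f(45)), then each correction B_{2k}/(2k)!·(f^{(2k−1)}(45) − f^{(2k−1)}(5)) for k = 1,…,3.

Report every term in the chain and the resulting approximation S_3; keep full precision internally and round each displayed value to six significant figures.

S_3 ≈ 555.206

The integral term ∫_5^45 x·e^(−x/48) dx = 544.208.
½[f(5) + f(45)] = ½[4.50538 + 17.6223] = 11.0638.
So far: 555.271.
Correction k=1: B_{2}/2! · (f^{(1)}(45) − f^{(1)}(5)) = 1/12 · (0.0244754 − 0.807213) = -0.0652281.
Partial sum through k=1: 555.206.
Correction k=2: B_{4}/4! · (f^{(3)}(45) − f^{(3)}(5)) = −1/720 · (0.000350558 − 0.00113254) = 1.08608e-06.
Partial sum through k=2: 555.206.
Correction k=3: B_{6}/6! · (f^{(5)}(45) − f^{(5)}(5)) = 1/30240 · (2.99694e-07 − 8.31041e-07) = -1.75710e-11.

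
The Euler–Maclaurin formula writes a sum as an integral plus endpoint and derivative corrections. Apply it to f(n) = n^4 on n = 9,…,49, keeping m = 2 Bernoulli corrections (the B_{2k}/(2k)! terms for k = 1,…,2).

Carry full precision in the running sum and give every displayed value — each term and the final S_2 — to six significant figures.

∫_9^49 x^4 dx evaluates to 5.64832e+07.
Boundary: ½(f(9) + f(49)) = ½(6561.00 + 5.76480e+06) = 2.88568e+06.
Integral + boundary = 5.93689e+07.
Order-1 term: 1/12 · (470596 − 2916.00) = 38973.3.
Partial sum through k=1: 5.94079e+07.
Order-2 term: −1/720 · (1176.00 − 216.000) = -1.33333.

S_2 ≈ 5.94079e+07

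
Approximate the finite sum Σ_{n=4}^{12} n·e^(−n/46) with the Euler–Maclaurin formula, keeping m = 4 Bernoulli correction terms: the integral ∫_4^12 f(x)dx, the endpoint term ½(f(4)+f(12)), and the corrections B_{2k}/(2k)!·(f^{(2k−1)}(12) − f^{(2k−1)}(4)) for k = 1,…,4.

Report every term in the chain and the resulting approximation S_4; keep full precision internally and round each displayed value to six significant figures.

S_4 ≈ 59.5048

Integral: ∫_4^12 x·e^(−x/46) dx = 53.0714.
Boundary: ½(f(4) + f(12)) = ½(3.66687 + 9.24458) = 6.45572.
Integral + boundary = 59.5271.
Order-1 term: 1/12 · (0.569412 − 0.837002) = -0.0222992.
Partial sum through k=1: 59.5048.
Order-2 term: −1/720 · (0.000997247 − 0.00126202) = 3.67741e-07.
Partial sum through k=2: 59.5048.
Order-3 term: 1/30240 · (8.15405e-07 − 1.00590e-06) = -6.29943e-12.
Partial sum through k=3: 59.5048.
Order-4 term: −1/1209600 · (5.47977e-10 − 6.68894e-10) = 9.99644e-17.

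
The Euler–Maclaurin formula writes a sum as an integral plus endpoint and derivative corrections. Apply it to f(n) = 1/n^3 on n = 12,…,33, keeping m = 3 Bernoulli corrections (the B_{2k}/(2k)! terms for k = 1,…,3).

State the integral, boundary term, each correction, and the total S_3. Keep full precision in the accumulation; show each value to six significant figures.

S_3 ≈ 0.00332817

The integral term ∫_12^33 1/x^3 dx = 0.00301309.
Endpoint term: (f(12) + f(33))/2 = (0.000578704 + 2.78265e-05)/2 = 0.000303265.
Running total after boundary: 0.00331635.
k=1: B_{2}/(2)! × [f^{(1)}(33) − f^{(1)}(12)] = 1/12 × (-2.52968e-06 − (-0.000144676)) = 1.18455e-05.
After k=1: 0.00332820.
k=2: B_{4}/(4)! × [f^{(3)}(33) − f^{(3)}(12)] = −1/720 × (-4.64588e-08 − (-2.00939e-05)) = -2.78436e-08.
After k=2: 0.00332817.
k=3: B_{6}/(6)! × [f^{(5)}(33) − f^{(5)}(12)] = 1/30240 × (-1.79180e-09 − (-5.86071e-06)) = 1.93747e-10.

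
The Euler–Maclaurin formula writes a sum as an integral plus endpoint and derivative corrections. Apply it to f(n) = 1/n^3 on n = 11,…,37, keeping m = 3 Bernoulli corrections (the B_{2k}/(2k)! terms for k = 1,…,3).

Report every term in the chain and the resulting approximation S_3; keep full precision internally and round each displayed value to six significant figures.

S_3 ≈ 0.00416943

The integral term ∫_11^37 1/x^3 dx = 0.00376700.
½[f(11) + f(37)] = ½[0.000751315 + 1.97422e-05] = 0.000385528.
Running total after boundary: 0.00415253.
k=1: B_{2}/(2)! × [f^{(1)}(37) − f^{(1)}(11)] = 1/12 × (-1.60072e-06 − (-0.000204904)) = 1.69419e-05.
Running total after k=1: 0.00416947.
k=2: B_{4}/(4)! × [f^{(3)}(37) − f^{(3)}(11)] = −1/720 × (-2.33852e-08 − (-3.38684e-05)) = -4.70070e-08.
Running total after k=2: 0.00416942.
k=3: B_{6}/(6)! × [f^{(5)}(37) − f^{(5)}(11)] = 1/30240 × (-7.17442e-10 − (-1.17560e-05)) = 3.88732e-10.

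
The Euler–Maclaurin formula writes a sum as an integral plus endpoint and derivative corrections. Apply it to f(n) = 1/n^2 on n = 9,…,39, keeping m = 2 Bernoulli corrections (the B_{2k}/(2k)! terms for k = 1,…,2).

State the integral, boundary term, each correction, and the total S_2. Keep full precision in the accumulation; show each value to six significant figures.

The integral term ∫_9^39 1/x^2 dx = 0.0854701.
Endpoint term: (f(9) + f(39))/2 = (0.0123457 + 0.000657462)/2 = 0.00650157.
Running total after boundary: 0.0919717.
Order-1 term: 1/12 · (-3.37160e-05 − (-0.00274348)) = 0.000225814.
After k=1: 0.0921975.
Order-2 term: −1/720 · (-2.66004e-07 − (-0.000406442)) = -5.64133e-07.

S_2 ≈ 0.0921969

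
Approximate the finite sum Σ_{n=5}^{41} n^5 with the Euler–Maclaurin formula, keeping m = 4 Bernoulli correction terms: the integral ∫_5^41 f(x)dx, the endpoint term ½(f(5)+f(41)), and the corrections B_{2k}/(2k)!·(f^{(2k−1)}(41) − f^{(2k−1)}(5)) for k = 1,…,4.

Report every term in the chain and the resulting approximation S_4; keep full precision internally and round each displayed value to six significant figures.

The integral term ∫_5^41 x^5 dx = 7.91681e+08.
½[f(5) + f(41)] = ½[3125.00 + 1.15856e+08] = 5.79297e+07.
Running total after boundary: 8.49611e+08.
Correction k=1: B_{2}/2! · (f^{(1)}(41) − f^{(1)}(5)) = 1/12 · (1.41288e+07 − 3125.00) = 1.17714e+06.
After k=1: 8.50788e+08.
Correction k=2: B_{4}/4! · (f^{(3)}(41) − f^{(3)}(5)) = −1/720 · (100860 − 1500.00) = -138.000.
After k=2: 8.50788e+08.
Correction k=3: B_{6}/6! · (f^{(5)}(41) − f^{(5)}(5)) = 1/30240 · (120.000 − 120.000) = 0.00000.
After k=3: 8.50788e+08.
Correction k=4: B_{8}/8! · (f^{(7)}(41) − f^{(7)}(5)) = −1/1209600 · (0.00000 − 0.00000) = 0.00000.

S_4 ≈ 8.50788e+08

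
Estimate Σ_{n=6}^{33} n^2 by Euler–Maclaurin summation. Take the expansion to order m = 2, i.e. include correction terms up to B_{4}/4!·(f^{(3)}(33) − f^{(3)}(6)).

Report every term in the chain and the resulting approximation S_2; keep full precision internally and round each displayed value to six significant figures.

Integral: ∫_6^33 x^2 dx = 11907.0.
½[f(6) + f(33)] = ½[36.0000 + 1089.00] = 562.500.
Running total after boundary: 12469.5.
k=1: B_{2}/(2)! × [f^{(1)}(33) − f^{(1)}(6)] = 1/12 × (66.0000 − 12.0000) = 4.50000.
After k=1: 12474.0.
k=2: B_{4}/(4)! × [f^{(3)}(33) − f^{(3)}(6)] = −1/720 × (0.00000 − 0.00000) = 0.00000.

S_2 ≈ 12474.0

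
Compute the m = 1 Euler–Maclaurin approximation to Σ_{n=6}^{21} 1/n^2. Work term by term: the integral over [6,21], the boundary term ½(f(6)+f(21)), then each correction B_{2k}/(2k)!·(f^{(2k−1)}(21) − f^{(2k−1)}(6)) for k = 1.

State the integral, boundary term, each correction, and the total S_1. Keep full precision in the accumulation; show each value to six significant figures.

S_1 ≈ 0.134824

∫_6^21 1/x^2 dx evaluates to 0.119048.
Endpoint term: (f(6) + f(21))/2 = (0.0277778 + 0.00226757)/2 = 0.0150227.
Running total after boundary: 0.134070.
k=1: B_{2}/(2)! × [f^{(1)}(21) − f^{(1)}(6)] = 1/12 × (-0.000215959 − (-0.00925926)) = 0.000753608.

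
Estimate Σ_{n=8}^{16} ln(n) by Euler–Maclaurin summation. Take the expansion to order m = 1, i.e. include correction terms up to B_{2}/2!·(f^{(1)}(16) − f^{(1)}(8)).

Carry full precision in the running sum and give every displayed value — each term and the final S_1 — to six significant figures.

∫_8^16 ln(x) dx evaluates to 19.7259.
½[f(8) + f(16)] = ½[2.07944 + 2.77259] = 2.42602.
Integral + boundary = 22.1519.
k=1: B_{2}/(2)! × [f^{(1)}(16) − f^{(1)}(8)] = 1/12 × (0.0625000 − 0.125000) = -0.00520833.

S_1 ≈ 22.1467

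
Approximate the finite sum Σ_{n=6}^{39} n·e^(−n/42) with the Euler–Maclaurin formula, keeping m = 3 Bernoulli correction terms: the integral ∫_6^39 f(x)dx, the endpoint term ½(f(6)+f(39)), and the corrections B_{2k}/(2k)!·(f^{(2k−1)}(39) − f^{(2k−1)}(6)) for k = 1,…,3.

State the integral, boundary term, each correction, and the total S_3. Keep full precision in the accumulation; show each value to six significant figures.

S_3 ≈ 413.681

Integral: ∫_6^39 x·e^(−x/42) dx = 403.435.
½[f(6) + f(39)] = ½[5.20127 + 15.4096] = 10.3054.
Integral + boundary = 413.741.
Order-1 term: 1/12 · (0.0282227 − 0.743038) = -0.0595680.
After k=1: 413.681.
Order-2 term: −1/720 · (0.000463979 − 0.00140408) = 1.30569e-06.
After k=2: 413.681.
Order-3 term: 1/30240 · (5.16983e-07 − 1.35314e-06) = -2.76506e-11.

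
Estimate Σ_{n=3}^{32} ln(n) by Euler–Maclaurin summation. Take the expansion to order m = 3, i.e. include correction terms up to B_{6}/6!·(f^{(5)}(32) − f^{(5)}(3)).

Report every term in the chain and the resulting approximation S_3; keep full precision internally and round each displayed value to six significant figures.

S_3 ≈ 80.8648

Integral: ∫_3^32 ln(x) dx = 78.6077.
Boundary: ½(f(3) + f(32)) = ½(1.09861 + 3.46574) = 2.28217.
So far: 80.8899.
Order-1 term: 1/12 · (0.0312500 − 0.333333) = -0.0251736.
After k=1: 80.8647.
Order-2 term: −1/720 · (6.10352e-05 − 0.0740741) = 0.000102796.
After k=2: 80.8648.
Order-3 term: 1/30240 · (7.15256e-07 − 0.0987654) = -3.26603e-06.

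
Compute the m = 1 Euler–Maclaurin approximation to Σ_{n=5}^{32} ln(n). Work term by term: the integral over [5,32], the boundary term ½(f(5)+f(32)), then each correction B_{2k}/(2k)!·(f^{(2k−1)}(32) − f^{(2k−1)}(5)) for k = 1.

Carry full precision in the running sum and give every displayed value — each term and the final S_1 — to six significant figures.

S_1 ≈ 78.3799

The integral term ∫_5^32 ln(x) dx = 75.8564.
Boundary: ½(f(5) + f(32)) = ½(1.60944 + 3.46574) = 2.53759.
So far: 78.3939.
Correction k=1: B_{2}/2! · (f^{(1)}(32) − f^{(1)}(5)) = 1/12 · (0.0312500 − 0.200000) = -0.0140625.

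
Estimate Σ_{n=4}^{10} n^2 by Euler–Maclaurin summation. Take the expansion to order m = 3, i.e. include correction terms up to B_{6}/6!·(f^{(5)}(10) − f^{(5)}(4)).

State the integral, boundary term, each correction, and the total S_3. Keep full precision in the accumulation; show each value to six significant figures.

∫_4^10 x^2 dx evaluates to 312.000.
Boundary: ½(f(4) + f(10)) = ½(16.0000 + 100.000) = 58.0000.
Running total after boundary: 370.000.
k=1: B_{2}/(2)! × [f^{(1)}(10) − f^{(1)}(4)] = 1/12 × (20.0000 − 8.00000) = 1.00000.
Running total after k=1: 371.000.
k=2: B_{4}/(4)! × [f^{(3)}(10) − f^{(3)}(4)] = −1/720 × (0.00000 − 0.00000) = 0.00000.
Running total after k=2: 371.000.
k=3: B_{6}/(6)! × [f^{(5)}(10) − f^{(5)}(4)] = 1/30240 × (0.00000 − 0.00000) = 0.00000.

S_3 ≈ 371.000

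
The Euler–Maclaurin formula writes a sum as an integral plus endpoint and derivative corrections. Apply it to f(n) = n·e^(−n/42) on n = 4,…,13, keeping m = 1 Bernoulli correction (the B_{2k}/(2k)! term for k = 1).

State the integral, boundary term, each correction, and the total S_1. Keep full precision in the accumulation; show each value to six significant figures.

S_1 ≈ 67.9825

The integral term ∫_4^13 x·e^(−x/42) dx = 61.4208.
½[f(4) + f(13)] = ½[3.63663 + 9.53935] = 6.58799.
Integral + boundary = 68.0088.
k=1: B_{2}/(2)! × [f^{(1)}(13) − f^{(1)}(4)] = 1/12 × (0.506669 − 0.822570) = -0.0263251.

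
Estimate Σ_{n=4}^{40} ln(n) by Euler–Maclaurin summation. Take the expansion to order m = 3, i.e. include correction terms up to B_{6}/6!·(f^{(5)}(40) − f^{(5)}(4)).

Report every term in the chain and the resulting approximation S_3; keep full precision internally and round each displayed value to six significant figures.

The integral term ∫_4^40 ln(x) dx = 106.010.
Boundary: ½(f(4) + f(40)) = ½(1.38629 + 3.68888) = 2.53759.
So far: 108.548.
Correction k=1: B_{2}/2! · (f^{(1)}(40) − f^{(1)}(4)) = 1/12 · (0.0250000 − 0.250000) = -0.0187500.
Partial sum through k=1: 108.529.
Correction k=2: B_{4}/4! · (f^{(3)}(40) − f^{(3)}(4)) = −1/720 · (3.12500e-05 − 0.0312500) = 4.33594e-05.
Partial sum through k=2: 108.529.
Correction k=3: B_{6}/6! · (f^{(5)}(40) − f^{(5)}(4)) = 1/30240 · (2.34375e-07 − 0.0234375) = -7.75042e-07.

S_3 ≈ 108.529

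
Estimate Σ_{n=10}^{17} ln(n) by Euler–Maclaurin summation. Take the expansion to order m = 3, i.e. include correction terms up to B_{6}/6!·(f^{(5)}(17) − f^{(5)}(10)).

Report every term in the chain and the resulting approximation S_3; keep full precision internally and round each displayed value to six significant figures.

Integral: ∫_10^17 ln(x) dx = 18.1388.
Endpoint term: (f(10) + f(17))/2 = (2.30259 + 2.83321)/2 = 2.56790.
Running total after boundary: 20.7067.
Order-1 term: 1/12 · (0.0588235 − 0.100000) = -0.00343137.
After k=1: 20.7032.
Order-2 term: −1/720 · (0.000407083 − 0.00200000) = 2.21238e-06.
After k=2: 20.7032.
Order-3 term: 1/30240 · (1.69031e-05 − 0.000240000) = -7.37754e-09.

S_3 ≈ 20.7032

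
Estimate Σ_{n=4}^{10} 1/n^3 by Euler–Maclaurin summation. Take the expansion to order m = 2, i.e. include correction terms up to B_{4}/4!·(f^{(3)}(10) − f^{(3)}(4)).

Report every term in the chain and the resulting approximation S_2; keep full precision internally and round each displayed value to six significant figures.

S_2 ≈ 0.0354938

∫_4^10 1/x^3 dx evaluates to 0.0262500.
½[f(4) + f(10)] = ½[0.0156250 + 0.00100000] = 0.00831250.
So far: 0.0345625.
Order-1 term: 1/12 · (-0.000300000 − (-0.0117188)) = 0.000951563.
Partial sum through k=1: 0.0355141.
Order-2 term: −1/720 · (-6.00000e-05 − (-0.0146484)) = -2.02617e-05.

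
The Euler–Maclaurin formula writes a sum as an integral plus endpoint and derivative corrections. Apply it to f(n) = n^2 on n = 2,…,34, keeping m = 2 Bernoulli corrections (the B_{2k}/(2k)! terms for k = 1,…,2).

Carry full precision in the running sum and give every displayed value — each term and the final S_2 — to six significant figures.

S_2 ≈ 13684.0

Integral: ∫_2^34 x^2 dx = 13098.7.
Endpoint term: (f(2) + f(34))/2 = (4.00000 + 1156.00)/2 = 580.000.
Integral + boundary = 13678.7.
k=1: B_{2}/(2)! × [f^{(1)}(34) − f^{(1)}(2)] = 1/12 × (68.0000 − 4.00000) = 5.33333.
After k=1: 13684.0.
k=2: B_{4}/(4)! × [f^{(3)}(34) − f^{(3)}(2)] = −1/720 × (0.00000 − 0.00000) = 0.00000.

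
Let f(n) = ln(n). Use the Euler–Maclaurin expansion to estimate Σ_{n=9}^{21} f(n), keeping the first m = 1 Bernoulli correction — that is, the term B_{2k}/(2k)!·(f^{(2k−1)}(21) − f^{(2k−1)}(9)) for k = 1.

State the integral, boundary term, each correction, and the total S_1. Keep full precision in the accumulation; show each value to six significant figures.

The integral term ∫_9^21 ln(x) dx = 32.1599.
Endpoint term: (f(9) + f(21))/2 = (2.19722 + 3.04452)/2 = 2.62087.
Integral + boundary = 34.7808.
Correction k=1: B_{2}/2! · (f^{(1)}(21) − f^{(1)}(9)) = 1/12 · (0.0476190 − 0.111111) = -0.00529101.

S_1 ≈ 34.7755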